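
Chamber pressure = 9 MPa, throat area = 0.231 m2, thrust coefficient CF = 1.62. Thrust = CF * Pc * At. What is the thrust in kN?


F = 1.62 * 9e6 * 0.231 = 3.3680e+06 N = 3368.0 kN

3368.0 kN


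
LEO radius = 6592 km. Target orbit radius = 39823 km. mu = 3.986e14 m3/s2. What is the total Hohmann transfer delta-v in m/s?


V1 = sqrt(mu/r1) = 7776.07 m/s
dV1 = V1*(sqrt(2*r2/(r1+r2)) - 1) = 2410.15 m/s
V2 = sqrt(mu/r2) = 3163.75 m/s
dV2 = V2*(1 - sqrt(2*r1/(r1+r2))) = 1477.6 m/s
Total dV = 3888 m/s

3888 m/s


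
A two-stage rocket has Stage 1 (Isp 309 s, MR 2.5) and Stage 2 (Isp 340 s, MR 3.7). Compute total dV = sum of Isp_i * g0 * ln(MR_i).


dV1 = 309 * 9.81 * ln(2.5) = 2777.5 m/s
dV2 = 340 * 9.81 * ln(3.7) = 4363.8 m/s
Total dV = 2777.5 + 4363.8 = 7141.3 m/s ~ 7141 m/s

7141 m/s


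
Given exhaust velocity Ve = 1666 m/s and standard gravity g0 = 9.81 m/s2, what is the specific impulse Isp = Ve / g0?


Isp = Ve / g0 = 1666 / 9.81 = 169.8 s

169.8 s


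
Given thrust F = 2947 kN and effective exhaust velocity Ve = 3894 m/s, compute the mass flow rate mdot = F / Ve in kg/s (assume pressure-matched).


mdot = F / Ve = 2947000 / 3894 = 756.8 kg/s

756.8 kg/s


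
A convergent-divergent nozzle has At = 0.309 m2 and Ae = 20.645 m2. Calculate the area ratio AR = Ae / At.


AR = 20.645 / 0.309 = 66.8

66.8


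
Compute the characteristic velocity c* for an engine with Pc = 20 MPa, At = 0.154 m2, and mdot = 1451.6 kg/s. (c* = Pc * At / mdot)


c* = 20e6 * 0.154 / 1451.6 = 2122 m/s

2122 m/s


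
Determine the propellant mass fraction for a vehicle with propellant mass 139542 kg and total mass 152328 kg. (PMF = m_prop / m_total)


PMF = 139542 / 152328 = 0.916

0.916


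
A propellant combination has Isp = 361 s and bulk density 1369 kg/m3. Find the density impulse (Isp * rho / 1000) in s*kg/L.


rho*Isp = 361 * 1369 / 1000 = 494 s*kg/L

494 s*kg/L


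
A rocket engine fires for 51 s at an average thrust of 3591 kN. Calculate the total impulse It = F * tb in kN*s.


It = 3591 * 51 = 183141 kN*s

183141 kN*s


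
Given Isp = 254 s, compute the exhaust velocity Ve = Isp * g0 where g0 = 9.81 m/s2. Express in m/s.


Ve = Isp * g0 = 254 * 9.81 = 2491.7 m/s

2491.7 m/s


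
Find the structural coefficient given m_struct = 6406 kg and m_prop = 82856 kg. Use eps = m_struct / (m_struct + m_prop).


eps = 6406 / (6406 + 82856) = 0.0718

0.0718


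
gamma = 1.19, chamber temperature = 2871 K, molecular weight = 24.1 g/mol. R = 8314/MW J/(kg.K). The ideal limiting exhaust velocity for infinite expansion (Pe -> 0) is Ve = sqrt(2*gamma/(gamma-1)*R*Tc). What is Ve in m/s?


R = 8314 / 24.1 = 344.98 J/(kg.K)
Ve = sqrt(2 * 1.19 / (1.19 - 1) * 344.98 * 2871) = 3522 m/s

3522 m/s


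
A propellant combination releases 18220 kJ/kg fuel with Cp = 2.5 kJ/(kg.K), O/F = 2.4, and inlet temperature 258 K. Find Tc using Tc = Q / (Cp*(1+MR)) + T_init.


Tc = 18220 / (2.5 * (1 + 2.4)) + 258 = 2402 K

2402 K


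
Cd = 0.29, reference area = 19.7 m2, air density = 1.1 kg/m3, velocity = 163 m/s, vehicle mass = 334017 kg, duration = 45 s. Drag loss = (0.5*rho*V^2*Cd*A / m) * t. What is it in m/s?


D = 0.5 * 1.1 * 163^2 * 0.29 * 19.7 = 83483.78 N
a = 83483.78 / 334017 = 0.2499 m/s2
dV = 0.2499 * 45 = 11.2 m/s

11.2 m/s


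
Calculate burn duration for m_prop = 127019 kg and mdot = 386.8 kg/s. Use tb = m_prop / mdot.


tb = 127019 / 386.8 = 328.4 s

328.4 s


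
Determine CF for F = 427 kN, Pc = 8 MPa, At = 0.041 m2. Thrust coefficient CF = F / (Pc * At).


CF = 427000 / (8e6 * 0.041) = 1.3

1.3


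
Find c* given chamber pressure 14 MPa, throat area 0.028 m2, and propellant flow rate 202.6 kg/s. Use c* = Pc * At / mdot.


c* = 14e6 * 0.028 / 202.6 = 1935 m/s

1935 m/s


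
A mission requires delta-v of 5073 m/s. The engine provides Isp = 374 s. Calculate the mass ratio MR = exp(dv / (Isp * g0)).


Ve = 374 * 9.81 = 3668.94 m/s
MR = exp(5073 / 3668.94) = 3.986

3.986


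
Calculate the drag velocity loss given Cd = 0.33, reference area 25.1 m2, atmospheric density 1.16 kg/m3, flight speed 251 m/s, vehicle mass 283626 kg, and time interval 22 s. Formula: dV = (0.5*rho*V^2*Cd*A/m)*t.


D = 0.5 * 1.16 * 251^2 * 0.33 * 25.1 = 302665.62 N
a = 302665.62 / 283626 = 1.0671 m/s2
dV = 1.0671 * 22 = 23.5 m/s

23.5 m/s


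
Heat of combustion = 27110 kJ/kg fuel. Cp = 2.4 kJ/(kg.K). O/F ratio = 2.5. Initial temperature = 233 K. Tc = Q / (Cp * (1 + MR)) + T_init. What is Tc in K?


Tc = 27110 / (2.4 * (1 + 2.5)) + 233 = 3460 K

3460 K


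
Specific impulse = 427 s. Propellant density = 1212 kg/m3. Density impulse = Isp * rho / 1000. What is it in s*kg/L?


rho*Isp = 427 * 1212 / 1000 = 518 s*kg/L

518 s*kg/L


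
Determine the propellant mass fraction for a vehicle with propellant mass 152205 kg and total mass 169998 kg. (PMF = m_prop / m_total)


PMF = 152205 / 169998 = 0.895

0.895


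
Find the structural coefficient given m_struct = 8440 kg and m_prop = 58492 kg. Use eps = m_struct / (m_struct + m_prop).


eps = 8440 / (8440 + 58492) = 0.1261

0.1261


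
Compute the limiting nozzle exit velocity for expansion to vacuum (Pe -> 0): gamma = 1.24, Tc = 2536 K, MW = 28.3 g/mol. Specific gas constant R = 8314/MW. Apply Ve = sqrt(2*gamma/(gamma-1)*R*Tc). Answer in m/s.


R = 8314 / 28.3 = 293.78 J/(kg.K)
Ve = sqrt(2 * 1.24 / (1.24 - 1) * 293.78 * 2536) = 2775 m/s

2775 m/s


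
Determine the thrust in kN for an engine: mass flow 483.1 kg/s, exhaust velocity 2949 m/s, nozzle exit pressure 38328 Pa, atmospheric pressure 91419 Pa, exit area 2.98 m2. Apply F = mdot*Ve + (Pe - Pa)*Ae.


F = 483.1 * 2949 + (38328 - 91419) * 2.98 = 1.2665e+06 N = 1266.5 kN

1266.5 kN


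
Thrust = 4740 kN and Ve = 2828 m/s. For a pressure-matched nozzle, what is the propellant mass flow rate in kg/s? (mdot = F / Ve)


mdot = F / Ve = 4740000 / 2828 = 1676.1 kg/s

1676.1 kg/s


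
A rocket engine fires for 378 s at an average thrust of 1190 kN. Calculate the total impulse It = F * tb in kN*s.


It = 1190 * 378 = 449820 kN*s

449820 kN*s


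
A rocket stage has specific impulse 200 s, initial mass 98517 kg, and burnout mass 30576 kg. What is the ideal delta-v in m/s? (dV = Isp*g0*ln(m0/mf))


Ve = 200 * 9.81 = 1962.0 m/s
dV = 1962.0 * ln(98517/30576) = 2296 m/s

2296 m/s


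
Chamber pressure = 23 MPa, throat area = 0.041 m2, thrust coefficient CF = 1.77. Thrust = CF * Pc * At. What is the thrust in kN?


F = 1.77 * 23e6 * 0.041 = 1.6691e+06 N = 1669.1 kN

1669.1 kN


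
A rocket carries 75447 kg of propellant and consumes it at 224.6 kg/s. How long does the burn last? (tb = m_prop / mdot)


tb = 75447 / 224.6 = 335.9 s

335.9 s


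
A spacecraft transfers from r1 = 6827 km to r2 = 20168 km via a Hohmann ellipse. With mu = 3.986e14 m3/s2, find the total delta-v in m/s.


V1 = sqrt(mu/r1) = 7641.06 m/s
dV1 = V1*(sqrt(2*r2/(r1+r2)) - 1) = 1699.19 m/s
V2 = sqrt(mu/r2) = 4445.67 m/s
dV2 = V2*(1 - sqrt(2*r1/(r1+r2))) = 1283.93 m/s
Total dV = 2983 m/s

2983 m/s


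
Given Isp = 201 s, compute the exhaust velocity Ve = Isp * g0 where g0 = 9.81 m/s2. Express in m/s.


Ve = Isp * g0 = 201 * 9.81 = 1971.8 m/s

1971.8 m/s


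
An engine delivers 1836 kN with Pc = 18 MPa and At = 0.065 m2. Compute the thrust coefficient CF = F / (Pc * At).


CF = 1836000 / (18e6 * 0.065) = 1.57

1.57


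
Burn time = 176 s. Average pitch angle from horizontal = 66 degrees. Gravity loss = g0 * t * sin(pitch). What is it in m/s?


GL = 9.81 * 176 * sin(66 deg) = 1577 m/s

1577 m/s


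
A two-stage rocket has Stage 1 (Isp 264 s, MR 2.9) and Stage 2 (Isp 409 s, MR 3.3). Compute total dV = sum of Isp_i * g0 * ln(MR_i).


dV1 = 264 * 9.81 * ln(2.9) = 2757.4 m/s
dV2 = 409 * 9.81 * ln(3.3) = 4790.4 m/s
Total dV = 2757.4 + 4790.4 = 7547.8 m/s ~ 7548 m/s

7548 m/s


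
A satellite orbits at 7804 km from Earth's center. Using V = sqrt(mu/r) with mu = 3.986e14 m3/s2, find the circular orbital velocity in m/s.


V = sqrt(3.986e14 / 7804000) = 7147 m/s

7147 m/s


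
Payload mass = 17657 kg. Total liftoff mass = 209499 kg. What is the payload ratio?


PR = 17657 / 209499 = 0.0843

0.0843


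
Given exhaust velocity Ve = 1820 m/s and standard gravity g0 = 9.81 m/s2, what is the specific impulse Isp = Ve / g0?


Isp = Ve / g0 = 1820 / 9.81 = 185.5 s

185.5 s


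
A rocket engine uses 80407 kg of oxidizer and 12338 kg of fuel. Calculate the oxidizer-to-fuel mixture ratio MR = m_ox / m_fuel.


MR = 80407 / 12338 = 6.52

6.52


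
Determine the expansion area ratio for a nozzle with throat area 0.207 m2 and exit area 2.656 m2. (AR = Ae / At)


AR = 2.656 / 0.207 = 12.8

12.8


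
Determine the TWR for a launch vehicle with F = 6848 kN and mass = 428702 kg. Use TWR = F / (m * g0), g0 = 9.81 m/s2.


TWR = 6848000 / (428702 * 9.81) = 1.63

1.63


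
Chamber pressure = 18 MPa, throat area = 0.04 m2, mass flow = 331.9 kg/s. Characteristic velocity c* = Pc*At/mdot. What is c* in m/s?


c* = 18e6 * 0.04 / 331.9 = 2169 m/s

2169 m/s


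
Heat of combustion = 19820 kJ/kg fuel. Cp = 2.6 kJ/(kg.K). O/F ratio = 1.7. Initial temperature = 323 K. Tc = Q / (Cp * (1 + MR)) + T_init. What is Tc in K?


Tc = 19820 / (2.6 * (1 + 1.7)) + 323 = 3146 K

3146 K


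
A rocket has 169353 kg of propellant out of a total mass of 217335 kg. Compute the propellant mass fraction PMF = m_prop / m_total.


PMF = 169353 / 217335 = 0.779

0.779


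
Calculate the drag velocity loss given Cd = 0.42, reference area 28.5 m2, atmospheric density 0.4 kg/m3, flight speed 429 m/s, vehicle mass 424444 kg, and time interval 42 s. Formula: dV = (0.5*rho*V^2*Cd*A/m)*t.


D = 0.5 * 0.4 * 429^2 * 0.42 * 28.5 = 440594.15 N
a = 440594.15 / 424444 = 1.0381 m/s2
dV = 1.0381 * 42 = 43.6 m/s

43.6 m/s


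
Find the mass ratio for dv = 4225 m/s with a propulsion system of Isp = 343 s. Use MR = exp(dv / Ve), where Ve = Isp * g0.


Ve = 343 * 9.81 = 3364.83 m/s
MR = exp(4225 / 3364.83) = 3.51

3.51


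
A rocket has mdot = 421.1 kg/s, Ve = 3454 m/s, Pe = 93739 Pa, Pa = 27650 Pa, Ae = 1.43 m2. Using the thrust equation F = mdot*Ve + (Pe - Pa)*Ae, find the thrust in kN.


F = 421.1 * 3454 + (93739 - 27650) * 1.43 = 1.5490e+06 N = 1549.0 kN

1549.0 kN


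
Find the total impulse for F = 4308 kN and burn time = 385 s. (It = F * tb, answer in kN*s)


It = 4308 * 385 = 1658580 kN*s

1658580 kN*s


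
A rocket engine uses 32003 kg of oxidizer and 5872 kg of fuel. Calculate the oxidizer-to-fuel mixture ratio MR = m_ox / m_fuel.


MR = 32003 / 5872 = 5.45

5.45


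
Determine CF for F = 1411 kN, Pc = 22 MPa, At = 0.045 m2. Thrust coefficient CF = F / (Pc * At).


CF = 1411000 / (22e6 * 0.045) = 1.43

1.43


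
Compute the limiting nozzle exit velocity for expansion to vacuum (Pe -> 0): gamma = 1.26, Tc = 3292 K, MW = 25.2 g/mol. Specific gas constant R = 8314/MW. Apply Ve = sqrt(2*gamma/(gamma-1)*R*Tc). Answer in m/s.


R = 8314 / 25.2 = 329.92 J/(kg.K)
Ve = sqrt(2 * 1.26 / (1.26 - 1) * 329.92 * 3292) = 3245 m/s

3245 m/s


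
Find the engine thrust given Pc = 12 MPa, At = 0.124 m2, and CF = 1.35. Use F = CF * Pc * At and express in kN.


F = 1.35 * 12e6 * 0.124 = 2.0088e+06 N = 2008.8 kN

2008.8 kN


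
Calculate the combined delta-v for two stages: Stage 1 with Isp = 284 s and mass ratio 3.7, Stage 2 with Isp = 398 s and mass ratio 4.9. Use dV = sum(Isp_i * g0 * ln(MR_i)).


dV1 = 284 * 9.81 * ln(3.7) = 3645.1 m/s
dV2 = 398 * 9.81 * ln(4.9) = 6205.0 m/s
Total dV = 3645.1 + 6205.0 = 9850.1 m/s ~ 9850 m/s

9850 m/s


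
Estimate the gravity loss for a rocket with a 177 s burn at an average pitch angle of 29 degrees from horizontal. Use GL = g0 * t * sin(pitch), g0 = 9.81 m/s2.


GL = 9.81 * 177 * sin(29 deg) = 842 m/s

842 m/s


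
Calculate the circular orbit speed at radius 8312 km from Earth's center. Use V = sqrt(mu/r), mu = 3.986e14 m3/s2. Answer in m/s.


V = sqrt(3.986e14 / 8312000) = 6925 m/s

6925 m/s


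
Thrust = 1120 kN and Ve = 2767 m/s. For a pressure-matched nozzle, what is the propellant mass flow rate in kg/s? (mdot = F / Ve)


mdot = F / Ve = 1120000 / 2767 = 404.8 kg/s

404.8 kg/s


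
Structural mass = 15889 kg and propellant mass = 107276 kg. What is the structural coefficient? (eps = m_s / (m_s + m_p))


eps = 15889 / (15889 + 107276) = 0.129

0.129


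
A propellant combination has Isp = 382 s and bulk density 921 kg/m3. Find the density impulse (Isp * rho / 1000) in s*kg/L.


rho*Isp = 382 * 921 / 1000 = 352 s*kg/L

352 s*kg/L


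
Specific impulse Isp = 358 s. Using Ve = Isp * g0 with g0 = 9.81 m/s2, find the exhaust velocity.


Ve = Isp * g0 = 358 * 9.81 = 3512.0 m/s

3512.0 m/s


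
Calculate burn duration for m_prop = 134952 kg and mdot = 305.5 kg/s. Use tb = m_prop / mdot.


tb = 134952 / 305.5 = 441.7 s

441.7 s


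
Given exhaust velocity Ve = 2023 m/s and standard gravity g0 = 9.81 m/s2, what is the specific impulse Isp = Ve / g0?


Isp = Ve / g0 = 2023 / 9.81 = 206.2 s

206.2 s


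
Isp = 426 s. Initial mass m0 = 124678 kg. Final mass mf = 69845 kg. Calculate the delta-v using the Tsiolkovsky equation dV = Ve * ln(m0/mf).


Ve = 426 * 9.81 = 4179.06 m/s
dV = 4179.06 * ln(124678/69845) = 2422 m/s

2422 m/s


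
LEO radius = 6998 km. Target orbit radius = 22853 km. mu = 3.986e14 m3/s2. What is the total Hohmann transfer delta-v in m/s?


V1 = sqrt(mu/r1) = 7547.13 m/s
dV1 = V1*(sqrt(2*r2/(r1+r2)) - 1) = 1791.62 m/s
V2 = sqrt(mu/r2) = 4176.35 m/s
dV2 = V2*(1 - sqrt(2*r1/(r1+r2))) = 1316.66 m/s
Total dV = 3108 m/s

3108 m/s


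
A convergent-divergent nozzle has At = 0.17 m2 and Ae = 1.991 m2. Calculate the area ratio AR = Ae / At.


AR = 1.991 / 0.17 = 11.7

11.7


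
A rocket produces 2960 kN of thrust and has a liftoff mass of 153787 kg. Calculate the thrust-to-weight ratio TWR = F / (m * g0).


TWR = 2960000 / (153787 * 9.81) = 1.96

1.96


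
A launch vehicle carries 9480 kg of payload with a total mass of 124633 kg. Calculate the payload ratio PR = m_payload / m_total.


PR = 9480 / 124633 = 0.0761

0.0761


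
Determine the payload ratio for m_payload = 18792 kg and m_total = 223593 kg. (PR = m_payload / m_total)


PR = 18792 / 223593 = 0.084

0.084


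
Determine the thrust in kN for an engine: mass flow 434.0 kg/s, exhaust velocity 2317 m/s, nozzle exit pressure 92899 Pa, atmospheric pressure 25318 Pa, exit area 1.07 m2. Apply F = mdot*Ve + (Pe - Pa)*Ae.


F = 434.0 * 2317 + (92899 - 25318) * 1.07 = 1.0779e+06 N = 1077.9 kN

1077.9 kN


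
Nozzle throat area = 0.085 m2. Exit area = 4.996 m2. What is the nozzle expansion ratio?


AR = 4.996 / 0.085 = 58.8

58.8


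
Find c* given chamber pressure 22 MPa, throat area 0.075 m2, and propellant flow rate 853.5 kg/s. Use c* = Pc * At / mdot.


c* = 22e6 * 0.075 / 853.5 = 1933 m/s

1933 m/s


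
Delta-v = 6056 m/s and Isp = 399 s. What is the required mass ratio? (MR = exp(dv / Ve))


Ve = 399 * 9.81 = 3914.19 m/s
MR = exp(6056 / 3914.19) = 4.698

4.698


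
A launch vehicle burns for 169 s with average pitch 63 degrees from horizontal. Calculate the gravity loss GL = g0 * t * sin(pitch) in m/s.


GL = 9.81 * 169 * sin(63 deg) = 1477 m/s

1477 m/s


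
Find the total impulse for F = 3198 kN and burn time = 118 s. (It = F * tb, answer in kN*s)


It = 3198 * 118 = 377364 kN*s

377364 kN*s


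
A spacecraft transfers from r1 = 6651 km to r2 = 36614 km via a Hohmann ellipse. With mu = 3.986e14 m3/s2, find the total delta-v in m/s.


V1 = sqrt(mu/r1) = 7741.5 m/s
dV1 = V1*(sqrt(2*r2/(r1+r2)) - 1) = 2330.03 m/s
V2 = sqrt(mu/r2) = 3299.48 m/s
dV2 = V2*(1 - sqrt(2*r1/(r1+r2))) = 1469.97 m/s
Total dV = 3800 m/s

3800 m/s


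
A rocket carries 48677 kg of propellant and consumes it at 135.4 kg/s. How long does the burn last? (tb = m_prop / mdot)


tb = 48677 / 135.4 = 359.5 s

359.5 s


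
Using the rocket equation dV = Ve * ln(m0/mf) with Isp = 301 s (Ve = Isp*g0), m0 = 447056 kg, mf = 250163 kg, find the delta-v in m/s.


Ve = 301 * 9.81 = 2952.81 m/s
dV = 2952.81 * ln(447056/250163) = 1714 m/s

1714 m/s


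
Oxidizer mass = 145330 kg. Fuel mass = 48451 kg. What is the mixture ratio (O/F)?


MR = 145330 / 48451 = 3.0

3.0


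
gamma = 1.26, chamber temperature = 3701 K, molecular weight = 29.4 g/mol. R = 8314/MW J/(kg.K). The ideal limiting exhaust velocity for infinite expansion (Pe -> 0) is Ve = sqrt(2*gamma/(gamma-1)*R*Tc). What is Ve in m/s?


R = 8314 / 29.4 = 282.79 J/(kg.K)
Ve = sqrt(2 * 1.26 / (1.26 - 1) * 282.79 * 3701) = 3185 m/s

3185 m/s


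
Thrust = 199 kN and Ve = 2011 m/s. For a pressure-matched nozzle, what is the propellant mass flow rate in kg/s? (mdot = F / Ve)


mdot = F / Ve = 199000 / 2011 = 99.0 kg/s

99.0 kg/s


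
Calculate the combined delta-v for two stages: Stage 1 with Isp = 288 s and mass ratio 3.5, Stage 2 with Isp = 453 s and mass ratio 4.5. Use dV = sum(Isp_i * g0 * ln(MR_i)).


dV1 = 288 * 9.81 * ln(3.5) = 3539.4 m/s
dV2 = 453 * 9.81 * ln(4.5) = 6684.0 m/s
Total dV = 3539.4 + 6684.0 = 10223.4 m/s ~ 10223 m/s

10223 m/s


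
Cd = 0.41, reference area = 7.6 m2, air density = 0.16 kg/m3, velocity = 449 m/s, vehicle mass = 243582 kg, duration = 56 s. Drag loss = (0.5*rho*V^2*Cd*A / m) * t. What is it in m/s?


D = 0.5 * 0.16 * 449^2 * 0.41 * 7.6 = 50255.1 N
a = 50255.1 / 243582 = 0.2063 m/s2
dV = 0.2063 * 56 = 11.6 m/s

11.6 m/s


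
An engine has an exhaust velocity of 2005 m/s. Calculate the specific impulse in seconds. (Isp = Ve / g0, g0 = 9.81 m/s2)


Isp = Ve / g0 = 2005 / 9.81 = 204.4 s

204.4 s


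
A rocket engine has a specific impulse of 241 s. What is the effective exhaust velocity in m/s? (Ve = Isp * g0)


Ve = Isp * g0 = 241 * 9.81 = 2364.2 m/s

2364.2 m/s


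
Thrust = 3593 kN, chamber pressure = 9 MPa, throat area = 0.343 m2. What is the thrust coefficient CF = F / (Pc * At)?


CF = 3593000 / (9e6 * 0.343) = 1.16

1.16


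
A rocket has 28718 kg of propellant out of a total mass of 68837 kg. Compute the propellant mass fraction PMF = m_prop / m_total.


PMF = 28718 / 68837 = 0.417

0.417


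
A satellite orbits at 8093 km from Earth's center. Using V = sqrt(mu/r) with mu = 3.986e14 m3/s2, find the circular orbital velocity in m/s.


V = sqrt(3.986e14 / 8093000) = 7018 m/s

7018 m/s


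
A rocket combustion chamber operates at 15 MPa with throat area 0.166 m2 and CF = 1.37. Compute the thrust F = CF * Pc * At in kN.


F = 1.37 * 15e6 * 0.166 = 3.4113e+06 N = 3411.3 kN

3411.3 kN


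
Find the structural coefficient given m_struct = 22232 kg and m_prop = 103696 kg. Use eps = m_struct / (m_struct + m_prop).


eps = 22232 / (22232 + 103696) = 0.1765

0.1765


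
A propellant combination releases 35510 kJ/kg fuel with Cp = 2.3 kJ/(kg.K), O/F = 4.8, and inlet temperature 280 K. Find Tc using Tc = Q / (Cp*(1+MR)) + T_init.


Tc = 35510 / (2.3 * (1 + 4.8)) + 280 = 2942 K

2942 K


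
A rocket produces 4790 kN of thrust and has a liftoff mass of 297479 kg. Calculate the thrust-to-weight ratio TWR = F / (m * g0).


TWR = 4790000 / (297479 * 9.81) = 1.64

1.64


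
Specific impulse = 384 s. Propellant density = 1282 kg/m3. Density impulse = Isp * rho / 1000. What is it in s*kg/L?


rho*Isp = 384 * 1282 / 1000 = 492 s*kg/L

492 s*kg/L


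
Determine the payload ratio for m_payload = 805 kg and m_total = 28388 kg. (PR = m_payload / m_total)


PR = 805 / 28388 = 0.0284

0.0284


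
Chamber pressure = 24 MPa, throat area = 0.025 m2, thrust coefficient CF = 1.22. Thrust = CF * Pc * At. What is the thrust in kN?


F = 1.22 * 24e6 * 0.025 = 732000.0 N = 732.0 kN

732.0 kN


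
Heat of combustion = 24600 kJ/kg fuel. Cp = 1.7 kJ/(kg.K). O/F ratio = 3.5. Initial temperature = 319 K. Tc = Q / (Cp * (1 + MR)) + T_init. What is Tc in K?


Tc = 24600 / (1.7 * (1 + 3.5)) + 319 = 3535 K

3535 K


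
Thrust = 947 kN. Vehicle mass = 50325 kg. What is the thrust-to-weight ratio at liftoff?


TWR = 947000 / (50325 * 9.81) = 1.92

1.92


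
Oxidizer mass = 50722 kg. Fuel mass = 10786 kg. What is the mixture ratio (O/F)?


MR = 50722 / 10786 = 4.7

4.7


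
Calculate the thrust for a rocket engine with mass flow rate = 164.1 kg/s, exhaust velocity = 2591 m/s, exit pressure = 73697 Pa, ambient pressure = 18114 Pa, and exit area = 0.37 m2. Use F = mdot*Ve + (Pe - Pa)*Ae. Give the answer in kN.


F = 164.1 * 2591 + (73697 - 18114) * 0.37 = 445749.0 N = 445.7 kN

445.7 kN


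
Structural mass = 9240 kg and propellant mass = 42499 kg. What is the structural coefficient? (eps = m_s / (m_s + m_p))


eps = 9240 / (9240 + 42499) = 0.1786

0.1786


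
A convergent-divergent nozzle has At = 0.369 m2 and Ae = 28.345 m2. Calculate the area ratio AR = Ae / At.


AR = 28.345 / 0.369 = 76.8

76.8


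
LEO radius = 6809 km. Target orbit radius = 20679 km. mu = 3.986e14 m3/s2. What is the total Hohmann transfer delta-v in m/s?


V1 = sqrt(mu/r1) = 7651.15 m/s
dV1 = V1*(sqrt(2*r2/(r1+r2)) - 1) = 1733.86 m/s
V2 = sqrt(mu/r2) = 4390.4 m/s
dV2 = V2*(1 - sqrt(2*r1/(r1+r2))) = 1300.18 m/s
Total dV = 3034 m/s

3034 m/s


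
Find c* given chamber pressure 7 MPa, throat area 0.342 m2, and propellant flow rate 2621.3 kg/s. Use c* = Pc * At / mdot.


c* = 7e6 * 0.342 / 2621.3 = 913 m/s

913 m/s


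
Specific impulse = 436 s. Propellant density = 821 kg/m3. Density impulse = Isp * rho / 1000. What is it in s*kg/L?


rho*Isp = 436 * 821 / 1000 = 358 s*kg/L

358 s*kg/L


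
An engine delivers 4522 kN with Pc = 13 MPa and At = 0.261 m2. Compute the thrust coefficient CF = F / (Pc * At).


CF = 4522000 / (13e6 * 0.261) = 1.33

1.33


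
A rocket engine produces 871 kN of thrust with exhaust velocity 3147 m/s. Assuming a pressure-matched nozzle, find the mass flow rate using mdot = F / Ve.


mdot = F / Ve = 871000 / 3147 = 276.8 kg/s

276.8 kg/s


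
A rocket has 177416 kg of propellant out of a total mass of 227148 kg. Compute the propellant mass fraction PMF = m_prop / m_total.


PMF = 177416 / 227148 = 0.781

0.781


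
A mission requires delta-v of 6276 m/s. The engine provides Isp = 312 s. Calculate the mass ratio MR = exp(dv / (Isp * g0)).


Ve = 312 * 9.81 = 3060.72 m/s
MR = exp(6276 / 3060.72) = 7.772

7.772


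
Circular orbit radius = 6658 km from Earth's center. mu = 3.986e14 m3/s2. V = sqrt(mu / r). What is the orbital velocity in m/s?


V = sqrt(3.986e14 / 6658000) = 7737 m/s

7737 m/s


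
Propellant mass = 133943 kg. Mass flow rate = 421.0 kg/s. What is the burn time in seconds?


tb = 133943 / 421.0 = 318.2 s

318.2 s


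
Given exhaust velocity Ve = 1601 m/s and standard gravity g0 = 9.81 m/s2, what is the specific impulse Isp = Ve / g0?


Isp = Ve / g0 = 1601 / 9.81 = 163.2 s

163.2 s


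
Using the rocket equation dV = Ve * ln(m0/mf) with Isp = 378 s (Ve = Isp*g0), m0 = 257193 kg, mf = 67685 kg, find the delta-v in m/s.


Ve = 378 * 9.81 = 3708.18 m/s
dV = 3708.18 * ln(257193/67685) = 4950 m/s

4950 m/s


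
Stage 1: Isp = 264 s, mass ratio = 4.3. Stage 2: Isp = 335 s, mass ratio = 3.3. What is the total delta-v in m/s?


dV1 = 264 * 9.81 * ln(4.3) = 3777.6 m/s
dV2 = 335 * 9.81 * ln(3.3) = 3923.6 m/s
Total dV = 3777.6 + 3923.6 = 7701.2 m/s ~ 7701 m/s

7701 m/s


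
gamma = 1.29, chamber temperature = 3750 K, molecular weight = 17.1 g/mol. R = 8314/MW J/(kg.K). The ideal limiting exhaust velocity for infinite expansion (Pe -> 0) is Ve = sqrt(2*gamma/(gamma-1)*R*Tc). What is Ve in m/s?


R = 8314 / 17.1 = 486.2 J/(kg.K)
Ve = sqrt(2 * 1.29 / (1.29 - 1) * 486.2 * 3750) = 4027 m/s

4027 m/s


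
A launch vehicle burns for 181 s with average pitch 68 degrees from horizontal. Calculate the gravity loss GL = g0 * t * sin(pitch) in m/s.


GL = 9.81 * 181 * sin(68 deg) = 1646 m/s

1646 m/s


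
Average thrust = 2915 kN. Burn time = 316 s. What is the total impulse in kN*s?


It = 2915 * 316 = 921140 kN*s

921140 kN*s


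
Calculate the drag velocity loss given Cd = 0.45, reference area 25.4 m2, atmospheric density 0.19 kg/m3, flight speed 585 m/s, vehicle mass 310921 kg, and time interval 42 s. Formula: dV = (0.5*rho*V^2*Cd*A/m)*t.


D = 0.5 * 0.19 * 585^2 * 0.45 * 25.4 = 371605.02 N
a = 371605.02 / 310921 = 1.1952 m/s2
dV = 1.1952 * 42 = 50.2 m/s

50.2 m/s


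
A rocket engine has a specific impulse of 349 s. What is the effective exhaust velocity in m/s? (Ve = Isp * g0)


Ve = Isp * g0 = 349 * 9.81 = 3423.7 m/s

3423.7 m/s


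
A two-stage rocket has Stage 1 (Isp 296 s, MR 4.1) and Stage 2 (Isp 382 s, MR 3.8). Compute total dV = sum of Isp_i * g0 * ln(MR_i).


dV1 = 296 * 9.81 * ln(4.1) = 4097.2 m/s
dV2 = 382 * 9.81 * ln(3.8) = 5002.8 m/s
Total dV = 4097.2 + 5002.8 = 9100.0 m/s ~ 9100 m/s

9100 m/s


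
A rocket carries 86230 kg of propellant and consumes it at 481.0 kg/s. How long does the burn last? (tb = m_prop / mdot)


tb = 86230 / 481.0 = 179.3 s

179.3 s


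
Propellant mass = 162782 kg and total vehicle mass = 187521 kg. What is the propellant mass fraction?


PMF = 162782 / 187521 = 0.868

0.868


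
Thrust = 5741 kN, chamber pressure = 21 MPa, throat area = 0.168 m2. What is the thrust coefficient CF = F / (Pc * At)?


CF = 5741000 / (21e6 * 0.168) = 1.63

1.63


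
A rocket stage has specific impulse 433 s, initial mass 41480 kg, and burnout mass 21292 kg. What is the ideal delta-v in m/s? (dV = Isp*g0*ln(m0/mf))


Ve = 433 * 9.81 = 4247.73 m/s
dV = 4247.73 * ln(41480/21292) = 2833 m/s

2833 m/s


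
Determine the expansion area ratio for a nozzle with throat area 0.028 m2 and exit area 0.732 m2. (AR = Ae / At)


AR = 0.732 / 0.028 = 26.1

26.1


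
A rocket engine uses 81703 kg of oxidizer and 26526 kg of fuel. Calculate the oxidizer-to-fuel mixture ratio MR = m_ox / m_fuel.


MR = 81703 / 26526 = 3.08

3.08


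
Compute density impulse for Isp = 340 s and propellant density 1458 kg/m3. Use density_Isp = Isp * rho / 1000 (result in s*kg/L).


rho*Isp = 340 * 1458 / 1000 = 496 s*kg/L

496 s*kg/L


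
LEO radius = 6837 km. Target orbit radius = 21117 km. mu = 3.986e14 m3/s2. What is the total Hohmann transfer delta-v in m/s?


V1 = sqrt(mu/r1) = 7635.47 m/s
dV1 = V1*(sqrt(2*r2/(r1+r2)) - 1) = 1749.76 m/s
V2 = sqrt(mu/r2) = 4344.63 m/s
dV2 = V2*(1 - sqrt(2*r1/(r1+r2))) = 1305.99 m/s
Total dV = 3056 m/s

3056 m/s


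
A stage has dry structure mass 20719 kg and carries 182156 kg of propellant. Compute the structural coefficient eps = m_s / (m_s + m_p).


eps = 20719 / (20719 + 182156) = 0.1021

0.1021


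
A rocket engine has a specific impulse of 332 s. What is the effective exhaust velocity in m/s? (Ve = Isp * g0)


Ve = Isp * g0 = 332 * 9.81 = 3256.9 m/s

3256.9 m/s


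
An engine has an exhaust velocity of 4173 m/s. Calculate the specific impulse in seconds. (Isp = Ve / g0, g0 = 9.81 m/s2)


Isp = Ve / g0 = 4173 / 9.81 = 425.4 s

425.4 s


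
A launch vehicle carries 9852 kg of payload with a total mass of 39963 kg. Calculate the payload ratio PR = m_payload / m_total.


PR = 9852 / 39963 = 0.2465

0.2465


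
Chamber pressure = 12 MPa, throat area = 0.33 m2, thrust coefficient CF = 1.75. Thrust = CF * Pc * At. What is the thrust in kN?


F = 1.75 * 12e6 * 0.33 = 6.9300e+06 N = 6930.0 kN

6930.0 kN


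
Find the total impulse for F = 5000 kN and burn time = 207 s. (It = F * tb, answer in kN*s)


It = 5000 * 207 = 1035000 kN*s

1035000 kN*s


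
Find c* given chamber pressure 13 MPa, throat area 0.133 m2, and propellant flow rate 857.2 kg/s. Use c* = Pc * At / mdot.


c* = 13e6 * 0.133 / 857.2 = 2017 m/s

2017 m/s


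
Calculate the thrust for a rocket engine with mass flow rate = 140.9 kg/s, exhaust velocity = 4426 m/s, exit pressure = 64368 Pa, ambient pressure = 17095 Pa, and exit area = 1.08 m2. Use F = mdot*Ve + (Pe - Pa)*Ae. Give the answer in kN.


F = 140.9 * 4426 + (64368 - 17095) * 1.08 = 674678.0 N = 674.7 kN

674.7 kN


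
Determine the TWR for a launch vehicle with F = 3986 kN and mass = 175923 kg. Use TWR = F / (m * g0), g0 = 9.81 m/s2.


TWR = 3986000 / (175923 * 9.81) = 2.31

2.31


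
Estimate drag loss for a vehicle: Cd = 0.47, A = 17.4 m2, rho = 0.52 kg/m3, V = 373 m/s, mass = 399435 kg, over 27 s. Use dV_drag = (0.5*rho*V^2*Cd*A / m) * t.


D = 0.5 * 0.52 * 373^2 * 0.47 * 17.4 = 295827.21 N
a = 295827.21 / 399435 = 0.7406 m/s2
dV = 0.7406 * 27 = 20.0 m/s

20.0 m/s


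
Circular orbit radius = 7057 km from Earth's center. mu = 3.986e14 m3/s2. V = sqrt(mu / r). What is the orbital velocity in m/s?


V = sqrt(3.986e14 / 7057000) = 7516 m/s

7516 m/s


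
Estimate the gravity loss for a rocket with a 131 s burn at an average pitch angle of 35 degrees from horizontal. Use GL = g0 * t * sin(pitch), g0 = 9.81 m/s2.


GL = 9.81 * 131 * sin(35 deg) = 737 m/s

737 m/s


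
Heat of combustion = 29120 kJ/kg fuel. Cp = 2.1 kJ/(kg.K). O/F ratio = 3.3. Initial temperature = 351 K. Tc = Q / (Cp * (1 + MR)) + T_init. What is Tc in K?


Tc = 29120 / (2.1 * (1 + 3.3)) + 351 = 3576 K

3576 K


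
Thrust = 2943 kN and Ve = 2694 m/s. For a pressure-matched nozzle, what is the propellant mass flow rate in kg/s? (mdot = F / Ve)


mdot = F / Ve = 2943000 / 2694 = 1092.4 kg/s

1092.4 kg/s


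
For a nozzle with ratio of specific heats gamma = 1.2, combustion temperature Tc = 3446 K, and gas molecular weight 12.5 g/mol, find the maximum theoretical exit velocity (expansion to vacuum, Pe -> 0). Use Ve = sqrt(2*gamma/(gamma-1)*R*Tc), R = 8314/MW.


R = 8314 / 12.5 = 665.12 J/(kg.K)
Ve = sqrt(2 * 1.2 / (1.2 - 1) * 665.12 * 3446) = 5244 m/s

5244 m/s


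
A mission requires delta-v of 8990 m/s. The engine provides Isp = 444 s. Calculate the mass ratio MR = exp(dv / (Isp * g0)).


Ve = 444 * 9.81 = 4355.64 m/s
MR = exp(8990 / 4355.64) = 7.877

7.877


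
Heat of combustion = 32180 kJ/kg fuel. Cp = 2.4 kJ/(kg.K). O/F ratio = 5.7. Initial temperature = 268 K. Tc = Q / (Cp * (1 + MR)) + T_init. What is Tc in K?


Tc = 32180 / (2.4 * (1 + 5.7)) + 268 = 2269 K

2269 K


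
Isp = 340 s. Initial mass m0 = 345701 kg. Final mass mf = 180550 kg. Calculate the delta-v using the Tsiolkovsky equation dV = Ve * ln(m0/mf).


Ve = 340 * 9.81 = 3335.4 m/s
dV = 3335.4 * ln(345701/180550) = 2167 m/s

2167 m/s


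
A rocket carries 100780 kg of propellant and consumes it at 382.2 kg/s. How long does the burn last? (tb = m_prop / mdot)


tb = 100780 / 382.2 = 263.7 s

263.7 s


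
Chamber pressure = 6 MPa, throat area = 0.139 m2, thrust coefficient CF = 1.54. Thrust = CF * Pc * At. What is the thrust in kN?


F = 1.54 * 6e6 * 0.139 = 1.2844e+06 N = 1284.4 kN

1284.4 kN


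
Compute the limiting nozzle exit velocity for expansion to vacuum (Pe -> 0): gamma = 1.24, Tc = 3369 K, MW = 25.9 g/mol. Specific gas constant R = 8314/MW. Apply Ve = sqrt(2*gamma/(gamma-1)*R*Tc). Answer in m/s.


R = 8314 / 25.9 = 321.0 J/(kg.K)
Ve = sqrt(2 * 1.24 / (1.24 - 1) * 321.0 * 3369) = 3343 m/s

3343 m/s


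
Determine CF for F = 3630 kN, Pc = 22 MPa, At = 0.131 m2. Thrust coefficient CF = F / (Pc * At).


CF = 3630000 / (22e6 * 0.131) = 1.26

1.26


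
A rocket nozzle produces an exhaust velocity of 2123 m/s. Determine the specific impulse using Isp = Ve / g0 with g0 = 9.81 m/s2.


Isp = Ve / g0 = 2123 / 9.81 = 216.4 s

216.4 s


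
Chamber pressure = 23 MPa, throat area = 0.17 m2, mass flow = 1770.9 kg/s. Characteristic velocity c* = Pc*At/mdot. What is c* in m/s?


c* = 23e6 * 0.17 / 1770.9 = 2208 m/s

2208 m/s


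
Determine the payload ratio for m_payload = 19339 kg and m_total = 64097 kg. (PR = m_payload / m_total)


PR = 19339 / 64097 = 0.3017

0.3017


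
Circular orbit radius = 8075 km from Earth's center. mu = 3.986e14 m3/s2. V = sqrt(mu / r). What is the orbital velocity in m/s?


V = sqrt(3.986e14 / 8075000) = 7026 m/s

7026 m/s


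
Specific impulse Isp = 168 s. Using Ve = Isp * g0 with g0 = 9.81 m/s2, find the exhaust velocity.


Ve = Isp * g0 = 168 * 9.81 = 1648.1 m/s

1648.1 m/s


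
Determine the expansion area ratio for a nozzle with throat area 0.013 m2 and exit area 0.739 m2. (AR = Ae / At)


AR = 0.739 / 0.013 = 56.8

56.8


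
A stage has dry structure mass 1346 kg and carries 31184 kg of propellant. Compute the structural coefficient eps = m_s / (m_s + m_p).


eps = 1346 / (1346 + 31184) = 0.0414

0.0414


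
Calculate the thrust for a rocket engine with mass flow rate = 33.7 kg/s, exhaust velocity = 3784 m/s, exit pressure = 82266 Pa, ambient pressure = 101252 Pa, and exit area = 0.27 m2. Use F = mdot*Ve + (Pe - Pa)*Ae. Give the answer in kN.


F = 33.7 * 3784 + (82266 - 101252) * 0.27 = 122395.0 N = 122.4 kN

122.4 kN


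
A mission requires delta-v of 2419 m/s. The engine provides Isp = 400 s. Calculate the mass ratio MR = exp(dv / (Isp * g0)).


Ve = 400 * 9.81 = 3924.0 m/s
MR = exp(2419 / 3924.0) = 1.852

1.852


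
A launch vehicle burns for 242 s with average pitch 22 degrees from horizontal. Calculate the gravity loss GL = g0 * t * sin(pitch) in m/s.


GL = 9.81 * 242 * sin(22 deg) = 889 m/s

889 m/s


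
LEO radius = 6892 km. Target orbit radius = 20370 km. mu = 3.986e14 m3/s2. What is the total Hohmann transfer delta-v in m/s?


V1 = sqrt(mu/r1) = 7604.94 m/s
dV1 = V1*(sqrt(2*r2/(r1+r2)) - 1) = 1691.73 m/s
V2 = sqrt(mu/r2) = 4423.57 m/s
dV2 = V2*(1 - sqrt(2*r1/(r1+r2))) = 1278.13 m/s
Total dV = 2970 m/s

2970 m/s


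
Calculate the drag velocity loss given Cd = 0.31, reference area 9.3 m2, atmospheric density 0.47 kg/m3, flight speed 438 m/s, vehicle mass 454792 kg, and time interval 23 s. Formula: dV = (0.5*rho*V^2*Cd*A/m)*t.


D = 0.5 * 0.47 * 438^2 * 0.31 * 9.3 = 129975.27 N
a = 129975.27 / 454792 = 0.2858 m/s2
dV = 0.2858 * 23 = 6.6 m/s

6.6 m/s


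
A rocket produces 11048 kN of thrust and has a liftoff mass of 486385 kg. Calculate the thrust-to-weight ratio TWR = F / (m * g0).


TWR = 11048000 / (486385 * 9.81) = 2.32

2.32


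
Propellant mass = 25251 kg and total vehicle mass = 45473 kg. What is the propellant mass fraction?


PMF = 25251 / 45473 = 0.555

0.555


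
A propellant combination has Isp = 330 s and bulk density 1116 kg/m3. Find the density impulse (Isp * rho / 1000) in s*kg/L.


rho*Isp = 330 * 1116 / 1000 = 368 s*kg/L

368 s*kg/L


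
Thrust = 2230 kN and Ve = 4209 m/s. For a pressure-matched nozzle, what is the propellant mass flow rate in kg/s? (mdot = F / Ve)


mdot = F / Ve = 2230000 / 4209 = 529.8 kg/s

529.8 kg/s


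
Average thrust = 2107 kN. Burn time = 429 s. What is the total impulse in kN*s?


It = 2107 * 429 = 903903 kN*s

903903 kN*s


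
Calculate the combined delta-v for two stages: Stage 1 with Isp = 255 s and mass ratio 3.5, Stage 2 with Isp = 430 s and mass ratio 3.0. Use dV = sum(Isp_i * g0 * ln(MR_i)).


dV1 = 255 * 9.81 * ln(3.5) = 3133.8 m/s
dV2 = 430 * 9.81 * ln(3.0) = 4634.3 m/s
Total dV = 3133.8 + 4634.3 = 7768.1 m/s ~ 7768 m/s

7768 m/s


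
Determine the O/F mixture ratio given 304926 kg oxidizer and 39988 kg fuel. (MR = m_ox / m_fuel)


MR = 304926 / 39988 = 7.63

7.63


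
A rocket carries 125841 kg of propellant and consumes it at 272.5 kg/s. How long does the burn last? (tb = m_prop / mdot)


tb = 125841 / 272.5 = 461.8 s

461.8 s


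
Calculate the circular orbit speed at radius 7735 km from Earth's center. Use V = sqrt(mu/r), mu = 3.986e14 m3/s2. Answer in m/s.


V = sqrt(3.986e14 / 7735000) = 7179 m/s

7179 m/s


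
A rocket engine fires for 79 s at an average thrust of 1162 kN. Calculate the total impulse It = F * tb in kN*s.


It = 1162 * 79 = 91798 kN*s

91798 kN*s


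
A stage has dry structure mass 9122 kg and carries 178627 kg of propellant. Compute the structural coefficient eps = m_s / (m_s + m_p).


eps = 9122 / (9122 + 178627) = 0.0486

0.0486


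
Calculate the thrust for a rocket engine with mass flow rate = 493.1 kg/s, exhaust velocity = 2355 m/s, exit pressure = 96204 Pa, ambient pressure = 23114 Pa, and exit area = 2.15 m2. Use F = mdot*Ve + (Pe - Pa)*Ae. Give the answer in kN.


F = 493.1 * 2355 + (96204 - 23114) * 2.15 = 1.3184e+06 N = 1318.4 kN

1318.4 kN


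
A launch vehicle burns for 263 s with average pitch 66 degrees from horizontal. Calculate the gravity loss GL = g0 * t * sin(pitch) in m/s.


GL = 9.81 * 263 * sin(66 deg) = 2357 m/s

2357 m/s


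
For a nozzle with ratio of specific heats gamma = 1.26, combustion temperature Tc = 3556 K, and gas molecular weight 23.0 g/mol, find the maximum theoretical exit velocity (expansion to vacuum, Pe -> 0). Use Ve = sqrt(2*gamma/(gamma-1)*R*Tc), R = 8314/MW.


R = 8314 / 23.0 = 361.48 J/(kg.K)
Ve = sqrt(2 * 1.26 / (1.26 - 1) * 361.48 * 3556) = 3530 m/s

3530 m/s


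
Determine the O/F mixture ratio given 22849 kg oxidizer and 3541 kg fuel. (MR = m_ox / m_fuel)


MR = 22849 / 3541 = 6.45

6.45


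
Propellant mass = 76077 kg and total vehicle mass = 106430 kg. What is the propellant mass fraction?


PMF = 76077 / 106430 = 0.715

0.715


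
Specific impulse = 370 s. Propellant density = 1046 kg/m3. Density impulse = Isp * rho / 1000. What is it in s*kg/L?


rho*Isp = 370 * 1046 / 1000 = 387 s*kg/L

387 s*kg/L


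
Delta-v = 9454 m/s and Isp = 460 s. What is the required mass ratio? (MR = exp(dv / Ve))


Ve = 460 * 9.81 = 4512.6 m/s
MR = exp(9454 / 4512.6) = 8.126

8.126


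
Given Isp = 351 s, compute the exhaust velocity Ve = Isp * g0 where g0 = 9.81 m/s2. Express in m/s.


Ve = Isp * g0 = 351 * 9.81 = 3443.3 m/s

3443.3 m/s


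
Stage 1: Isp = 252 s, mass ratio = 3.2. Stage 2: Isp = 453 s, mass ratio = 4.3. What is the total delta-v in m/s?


dV1 = 252 * 9.81 * ln(3.2) = 2875.4 m/s
dV2 = 453 * 9.81 * ln(4.3) = 6482.0 m/s
Total dV = 2875.4 + 6482.0 = 9357.4 m/s ~ 9357 m/s

9357 m/s


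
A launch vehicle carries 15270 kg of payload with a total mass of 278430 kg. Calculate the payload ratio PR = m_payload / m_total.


PR = 15270 / 278430 = 0.0548

0.0548


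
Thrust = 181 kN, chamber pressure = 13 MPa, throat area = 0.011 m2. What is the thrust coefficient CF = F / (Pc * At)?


CF = 181000 / (13e6 * 0.011) = 1.27

1.27


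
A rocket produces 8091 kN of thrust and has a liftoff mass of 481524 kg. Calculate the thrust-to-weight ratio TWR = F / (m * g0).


TWR = 8091000 / (481524 * 9.81) = 1.71

1.71


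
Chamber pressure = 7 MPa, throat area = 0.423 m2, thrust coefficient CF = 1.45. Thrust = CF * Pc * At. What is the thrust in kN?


F = 1.45 * 7e6 * 0.423 = 4.2934e+06 N = 4293.4 kN

4293.4 kN


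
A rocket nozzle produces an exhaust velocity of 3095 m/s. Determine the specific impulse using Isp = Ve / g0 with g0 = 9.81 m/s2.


Isp = Ve / g0 = 3095 / 9.81 = 315.5 s

315.5 s


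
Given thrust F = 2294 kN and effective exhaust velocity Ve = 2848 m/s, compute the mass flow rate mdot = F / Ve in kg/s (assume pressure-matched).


mdot = F / Ve = 2294000 / 2848 = 805.5 kg/s

805.5 kg/s


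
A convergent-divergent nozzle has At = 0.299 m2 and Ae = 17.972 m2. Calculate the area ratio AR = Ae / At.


AR = 17.972 / 0.299 = 60.1

60.1


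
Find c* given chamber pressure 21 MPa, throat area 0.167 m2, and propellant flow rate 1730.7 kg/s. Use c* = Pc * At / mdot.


c* = 21e6 * 0.167 / 1730.7 = 2026 m/s

2026 m/s


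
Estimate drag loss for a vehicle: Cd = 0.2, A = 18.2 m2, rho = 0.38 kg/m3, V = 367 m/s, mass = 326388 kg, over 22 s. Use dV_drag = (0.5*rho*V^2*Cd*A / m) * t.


D = 0.5 * 0.38 * 367^2 * 0.2 * 18.2 = 93150.91 N
a = 93150.91 / 326388 = 0.2854 m/s2
dV = 0.2854 * 22 = 6.3 m/s

6.3 m/s
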